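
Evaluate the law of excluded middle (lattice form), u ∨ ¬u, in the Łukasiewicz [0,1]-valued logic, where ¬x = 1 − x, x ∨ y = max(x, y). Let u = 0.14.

¬u = 1 − 0.14 = 0.86
u ∨ ¬u = max(0.14, 0.86) = 0.86
(The value 0.86 < 1 shows this instance is not satisfied; not a Ł∞-tautology — its value is max(a, 1−a).)

0.86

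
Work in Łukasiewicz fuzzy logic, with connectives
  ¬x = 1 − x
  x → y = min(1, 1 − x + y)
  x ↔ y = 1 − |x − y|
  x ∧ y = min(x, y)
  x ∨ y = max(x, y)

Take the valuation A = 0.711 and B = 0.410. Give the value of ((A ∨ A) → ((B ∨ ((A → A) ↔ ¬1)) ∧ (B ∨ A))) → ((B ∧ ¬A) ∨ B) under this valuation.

0.711

A ∨ A = max(0.711, 0.711) = 0.711
A → A = min(1, 1 − 0.711 + 0.711) = min(1, 1.000) = 1.000
¬1 = 1 − 1.000 = 0.000
(A → A) ↔ ¬1 = 1 − |1.000 − 0.000| = 1 − 1.000 = 0.000
B ∨ ((A → A) ↔ ¬1) = max(0.410, 0.000) = 0.410
B ∨ A = max(0.410, 0.711) = 0.711
(B ∨ ((A → A) ↔ ¬1)) ∧ (B ∨ A) = min(0.410, 0.711) = 0.410
(A ∨ A) → ((B ∨ ((A → A) ↔ ¬1)) ∧ (B ∨ A)) = min(1, 1 − 0.711 + 0.410) = min(1, 0.699) = 0.699
¬A = 1 − 0.711 = 0.289
B ∧ ¬A = min(0.410, 0.289) = 0.289
(B ∧ ¬A) ∨ B = max(0.289, 0.410) = 0.410
((A ∨ A) → ((B ∨ ((A → A) ↔ ¬1)) ∧ (B ∨ A))) → ((B ∧ ¬A) ∨ B) = min(1, 1 − 0.699 + 0.410) = min(1, 0.711) = 0.711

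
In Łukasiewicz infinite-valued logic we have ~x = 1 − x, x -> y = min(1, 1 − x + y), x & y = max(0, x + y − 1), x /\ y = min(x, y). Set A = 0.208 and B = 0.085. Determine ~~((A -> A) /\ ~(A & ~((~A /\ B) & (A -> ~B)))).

0.877

A -> A = min(1, 1 − 0.208 + 0.208) = min(1, 1.000) = 1.000
~A = 1 − 0.208 = 0.792
~A /\ B = min(0.792, 0.085) = 0.085
~B = 1 − 0.085 = 0.915
A -> ~B = min(1, 1 − 0.208 + 0.915) = min(1, 1.707) = 1.000
(~A /\ B) & (A -> ~B) = max(0, 0.085 + 1.000 − 1) = max(0, 0.085) = 0.085
~((~A /\ B) & (A -> ~B)) = 1 − 0.085 = 0.915
A & ~((~A /\ B) & (A -> ~B)) = max(0, 0.208 + 0.915 − 1) = max(0, 0.123) = 0.123
~(A & ~((~A /\ B) & (A -> ~B))) = 1 − 0.123 = 0.877
(A -> A) /\ ~(A & ~((~A /\ B) & (A -> ~B))) = min(1.000, 0.877) = 0.877
~((A -> A) /\ ~(A & ~((~A /\ B) & (A -> ~B)))) = 1 − 0.877 = 0.123
~~((A -> A) /\ ~(A & ~((~A /\ B) & (A -> ~B)))) = 1 − 0.123 = 0.877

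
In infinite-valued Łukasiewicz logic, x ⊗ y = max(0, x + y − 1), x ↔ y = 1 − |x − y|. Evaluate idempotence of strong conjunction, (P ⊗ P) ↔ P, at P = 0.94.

P ⊗ P = max(0, 0.94 + 0.94 − 1) = max(0, 0.88) = 0.88
(P ⊗ P) ↔ P = 1 − |0.88 − 0.94| = 1 − 0.06 = 0.94
(The value 0.94 < 1 shows this instance is not satisfied; fails in Ł∞ since a ⊗ a = max(0, 2a−1) ≠ a in general.)

0.94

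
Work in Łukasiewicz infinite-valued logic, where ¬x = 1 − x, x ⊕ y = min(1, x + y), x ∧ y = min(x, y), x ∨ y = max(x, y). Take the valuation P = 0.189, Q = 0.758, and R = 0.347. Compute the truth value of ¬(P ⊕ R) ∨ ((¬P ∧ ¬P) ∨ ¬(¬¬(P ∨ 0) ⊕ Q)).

0.811

P ⊕ R = min(1, 0.189 + 0.347) = min(1, 0.536) = 0.536
¬(P ⊕ R) = 1 − 0.536 = 0.464
¬P = 1 − 0.189 = 0.811
¬P ∧ ¬P = min(0.811, 0.811) = 0.811
P ∨ 0 = max(0.189, 0.000) = 0.189
¬(P ∨ 0) = 1 − 0.189 = 0.811
¬¬(P ∨ 0) = 1 − 0.811 = 0.189
¬¬(P ∨ 0) ⊕ Q = min(1, 0.189 + 0.758) = min(1, 0.947) = 0.947
¬(¬¬(P ∨ 0) ⊕ Q) = 1 − 0.947 = 0.053
(¬P ∧ ¬P) ∨ ¬(¬¬(P ∨ 0) ⊕ Q) = max(0.811, 0.053) = 0.811
¬(P ⊕ R) ∨ ((¬P ∧ ¬P) ∨ ¬(¬¬(P ∨ 0) ⊕ Q)) = max(0.464, 0.811) = 0.811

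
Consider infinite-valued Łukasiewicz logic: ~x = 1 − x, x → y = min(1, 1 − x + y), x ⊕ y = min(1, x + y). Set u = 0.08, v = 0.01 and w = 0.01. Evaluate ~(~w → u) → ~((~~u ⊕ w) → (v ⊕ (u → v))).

~w = 1 − 0.01 = 0.99
~w → u = min(1, 1 − 0.99 + 0.08) = min(1, 0.09) = 0.09
~(~w → u) = 1 − 0.09 = 0.91
~u = 1 − 0.08 = 0.92
~~u = 1 − 0.92 = 0.08
~~u ⊕ w = min(1, 0.08 + 0.01) = min(1, 0.09) = 0.09
u → v = min(1, 1 − 0.08 + 0.01) = min(1, 0.93) = 0.93
v ⊕ (u → v) = min(1, 0.01 + 0.93) = min(1, 0.94) = 0.94
(~~u ⊕ w) → (v ⊕ (u → v)) = min(1, 1 − 0.09 + 0.94) = min(1, 1.85) = 1.00
~((~~u ⊕ w) → (v ⊕ (u → v))) = 1 − 1.00 = 0.00
~(~w → u) → ~((~~u ⊕ w) → (v ⊕ (u → v))) = min(1, 1 − 0.91 + 0.00) = min(1, 0.09) = 0.09

0.09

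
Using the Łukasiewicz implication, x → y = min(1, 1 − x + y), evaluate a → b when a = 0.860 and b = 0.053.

0.193

a → b = min(1, 1 − 0.860 + 0.053) = min(1, 0.193) = 0.193
For comparison, the Gödel implication (1 if x ≤ y else y) would give 0.053.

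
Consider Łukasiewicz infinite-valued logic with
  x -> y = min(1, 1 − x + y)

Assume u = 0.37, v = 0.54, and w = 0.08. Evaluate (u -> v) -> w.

0.08

u -> v = min(1, 1 − 0.37 + 0.54) = min(1, 1.17) = 1.00
(u -> v) -> w = min(1, 1 − 1.00 + 0.08) = min(1, 0.08) = 0.08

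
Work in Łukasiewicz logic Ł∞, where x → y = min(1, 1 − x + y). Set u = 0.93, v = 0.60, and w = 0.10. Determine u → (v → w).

v → w = min(1, 1 − 0.60 + 0.10) = min(1, 0.50) = 0.50
u → (v → w) = min(1, 1 − 0.93 + 0.50) = min(1, 0.57) = 0.57

0.57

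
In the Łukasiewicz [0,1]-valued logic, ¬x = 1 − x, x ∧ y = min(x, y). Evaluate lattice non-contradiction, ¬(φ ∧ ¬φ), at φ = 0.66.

0.66

¬φ = 1 − 0.66 = 0.34
φ ∧ ¬φ = min(0.66, 0.34) = 0.34
¬(φ ∧ ¬φ) = 1 − 0.34 = 0.66
(The value 0.66 < 1 shows this instance is not satisfied; not a Ł∞-tautology — its value is 1 − min(a, 1−a).)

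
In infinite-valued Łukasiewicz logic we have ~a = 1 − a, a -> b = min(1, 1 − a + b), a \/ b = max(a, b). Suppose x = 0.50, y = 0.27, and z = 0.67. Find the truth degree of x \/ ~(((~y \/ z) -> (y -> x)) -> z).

0.50

~y = 1 − 0.27 = 0.73
~y \/ z = max(0.73, 0.67) = 0.73
y -> x = min(1, 1 − 0.27 + 0.50) = min(1, 1.23) = 1.00
(~y \/ z) -> (y -> x) = min(1, 1 − 0.73 + 1.00) = min(1, 1.27) = 1.00
((~y \/ z) -> (y -> x)) -> z = min(1, 1 − 1.00 + 0.67) = min(1, 0.67) = 0.67
~(((~y \/ z) -> (y -> x)) -> z) = 1 − 0.67 = 0.33
x \/ ~(((~y \/ z) -> (y -> x)) -> z) = max(0.50, 0.33) = 0.50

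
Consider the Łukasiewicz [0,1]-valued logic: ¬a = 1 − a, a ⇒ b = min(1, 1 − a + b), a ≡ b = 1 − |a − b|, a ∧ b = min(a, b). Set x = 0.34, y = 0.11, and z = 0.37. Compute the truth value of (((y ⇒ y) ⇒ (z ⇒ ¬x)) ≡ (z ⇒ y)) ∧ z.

y ⇒ y = min(1, 1 − 0.11 + 0.11) = min(1, 1.00) = 1.00
¬x = 1 − 0.34 = 0.66
z ⇒ ¬x = min(1, 1 − 0.37 + 0.66) = min(1, 1.29) = 1.00
(y ⇒ y) ⇒ (z ⇒ ¬x) = min(1, 1 − 1.00 + 1.00) = min(1, 1.00) = 1.00
z ⇒ y = min(1, 1 − 0.37 + 0.11) = min(1, 0.74) = 0.74
((y ⇒ y) ⇒ (z ⇒ ¬x)) ≡ (z ⇒ y) = 1 − |1.00 − 0.74| = 1 − 0.26 = 0.74
(((y ⇒ y) ⇒ (z ⇒ ¬x)) ≡ (z ⇒ y)) ∧ z = min(0.74, 0.37) = 0.37

0.37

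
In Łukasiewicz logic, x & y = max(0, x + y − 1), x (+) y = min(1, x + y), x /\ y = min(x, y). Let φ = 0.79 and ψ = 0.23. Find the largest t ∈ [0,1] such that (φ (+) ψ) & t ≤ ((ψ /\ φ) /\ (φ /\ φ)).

0.23

φ (+) ψ = min(1, 0.79 + 0.23) = min(1, 1.02) = 1.00
So the left factor is φ (+) ψ = 1.00.
ψ /\ φ = min(0.23, 0.79) = 0.23
φ /\ φ = min(0.79, 0.79) = 0.79
(ψ /\ φ) /\ (φ /\ φ) = min(0.23, 0.79) = 0.23
So the right-hand bound is (ψ /\ φ) /\ (φ /\ φ) = 0.23.
The residuum of the Łukasiewicz t-norm gives the supremum: min(1, 1 − 1.00 + 0.23).
1 − 1.00 + 0.23 = 0.23, so t = min(1, 0.23) = 0.23.
Check: 1.00 & 0.23 = max(0, 0.23) = 0.23 ≤ 0.23.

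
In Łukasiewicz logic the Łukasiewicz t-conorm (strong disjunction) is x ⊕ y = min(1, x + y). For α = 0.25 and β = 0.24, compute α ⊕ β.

α ⊕ β = min(1, 0.25 + 0.24) = min(1, 0.49) = 0.49
For comparison, the Gödel t-conorm max(x, y) would give 0.25.

0.49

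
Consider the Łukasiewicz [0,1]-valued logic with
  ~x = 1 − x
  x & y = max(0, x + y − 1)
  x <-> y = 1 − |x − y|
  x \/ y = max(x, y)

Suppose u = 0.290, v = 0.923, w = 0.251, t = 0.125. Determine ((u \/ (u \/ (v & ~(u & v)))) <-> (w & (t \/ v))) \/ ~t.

0.875

u & v = max(0, 0.290 + 0.923 − 1) = max(0, 0.213) = 0.213
~(u & v) = 1 − 0.213 = 0.787
v & ~(u & v) = max(0, 0.923 + 0.787 − 1) = max(0, 0.710) = 0.710
u \/ (v & ~(u & v)) = max(0.290, 0.710) = 0.710
u \/ (u \/ (v & ~(u & v))) = max(0.290, 0.710) = 0.710
t \/ v = max(0.125, 0.923) = 0.923
w & (t \/ v) = max(0, 0.251 + 0.923 − 1) = max(0, 0.174) = 0.174
(u \/ (u \/ (v & ~(u & v)))) <-> (w & (t \/ v)) = 1 − |0.710 − 0.174| = 1 − 0.536 = 0.464
~t = 1 − 0.125 = 0.875
((u \/ (u \/ (v & ~(u & v)))) <-> (w & (t \/ v))) \/ ~t = max(0.464, 0.875) = 0.875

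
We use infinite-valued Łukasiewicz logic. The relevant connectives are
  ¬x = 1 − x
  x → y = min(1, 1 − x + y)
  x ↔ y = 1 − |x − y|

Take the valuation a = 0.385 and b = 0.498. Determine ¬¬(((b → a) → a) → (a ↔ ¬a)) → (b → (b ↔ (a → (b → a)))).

1.000

b → a = min(1, 1 − 0.498 + 0.385) = min(1, 0.887) = 0.887
(b → a) → a = min(1, 1 − 0.887 + 0.385) = min(1, 0.498) = 0.498
¬a = 1 − 0.385 = 0.615
a ↔ ¬a = 1 − |0.385 − 0.615| = 1 − 0.230 = 0.770
((b → a) → a) → (a ↔ ¬a) = min(1, 1 − 0.498 + 0.770) = min(1, 1.272) = 1.000
¬(((b → a) → a) → (a ↔ ¬a)) = 1 − 1.000 = 0.000
¬¬(((b → a) → a) → (a ↔ ¬a)) = 1 − 0.000 = 1.000
a → (b → a) = min(1, 1 − 0.385 + 0.887) = min(1, 1.502) = 1.000
b ↔ (a → (b → a)) = 1 − |0.498 − 1.000| = 1 − 0.502 = 0.498
b → (b ↔ (a → (b → a))) = min(1, 1 − 0.498 + 0.498) = min(1, 1.000) = 1.000
¬¬(((b → a) → a) → (a ↔ ¬a)) → (b → (b ↔ (a → (b → a)))) = min(1, 1 − 1.000 + 1.000) = min(1, 1.000) = 1.000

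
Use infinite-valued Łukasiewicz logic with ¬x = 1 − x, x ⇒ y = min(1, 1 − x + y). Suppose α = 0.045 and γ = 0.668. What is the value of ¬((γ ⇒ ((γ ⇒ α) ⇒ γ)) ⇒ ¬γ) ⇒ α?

γ ⇒ α = min(1, 1 − 0.668 + 0.045) = min(1, 0.377) = 0.377
(γ ⇒ α) ⇒ γ = min(1, 1 − 0.377 + 0.668) = min(1, 1.291) = 1.000
γ ⇒ ((γ ⇒ α) ⇒ γ) = min(1, 1 − 0.668 + 1.000) = min(1, 1.332) = 1.000
¬γ = 1 − 0.668 = 0.332
(γ ⇒ ((γ ⇒ α) ⇒ γ)) ⇒ ¬γ = min(1, 1 − 1.000 + 0.332) = min(1, 0.332) = 0.332
¬((γ ⇒ ((γ ⇒ α) ⇒ γ)) ⇒ ¬γ) = 1 − 0.332 = 0.668
¬((γ ⇒ ((γ ⇒ α) ⇒ γ)) ⇒ ¬γ) ⇒ α = min(1, 1 − 0.668 + 0.045) = min(1, 0.377) = 0.377

0.377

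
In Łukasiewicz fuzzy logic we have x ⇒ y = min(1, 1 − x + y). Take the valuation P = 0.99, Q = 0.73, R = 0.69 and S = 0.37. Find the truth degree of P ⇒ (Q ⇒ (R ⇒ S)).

0.96

R ⇒ S = min(1, 1 − 0.69 + 0.37) = min(1, 0.68) = 0.68
Q ⇒ (R ⇒ S) = min(1, 1 − 0.73 + 0.68) = min(1, 0.95) = 0.95
P ⇒ (Q ⇒ (R ⇒ S)) = min(1, 1 − 0.99 + 0.95) = min(1, 0.96) = 0.96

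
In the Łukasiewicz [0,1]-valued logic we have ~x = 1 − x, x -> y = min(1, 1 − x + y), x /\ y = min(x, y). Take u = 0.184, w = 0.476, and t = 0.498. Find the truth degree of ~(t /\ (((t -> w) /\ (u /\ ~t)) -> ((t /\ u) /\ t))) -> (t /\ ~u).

0.996

t -> w = min(1, 1 − 0.498 + 0.476) = min(1, 0.978) = 0.978
~t = 1 − 0.498 = 0.502
u /\ ~t = min(0.184, 0.502) = 0.184
(t -> w) /\ (u /\ ~t) = min(0.978, 0.184) = 0.184
t /\ u = min(0.498, 0.184) = 0.184
(t /\ u) /\ t = min(0.184, 0.498) = 0.184
((t -> w) /\ (u /\ ~t)) -> ((t /\ u) /\ t) = min(1, 1 − 0.184 + 0.184) = min(1, 1.000) = 1.000
t /\ (((t -> w) /\ (u /\ ~t)) -> ((t /\ u) /\ t)) = min(0.498, 1.000) = 0.498
~(t /\ (((t -> w) /\ (u /\ ~t)) -> ((t /\ u) /\ t))) = 1 − 0.498 = 0.502
~u = 1 − 0.184 = 0.816
t /\ ~u = min(0.498, 0.816) = 0.498
~(t /\ (((t -> w) /\ (u /\ ~t)) -> ((t /\ u) /\ t))) -> (t /\ ~u) = min(1, 1 − 0.502 + 0.498) = min(1, 0.996) = 0.996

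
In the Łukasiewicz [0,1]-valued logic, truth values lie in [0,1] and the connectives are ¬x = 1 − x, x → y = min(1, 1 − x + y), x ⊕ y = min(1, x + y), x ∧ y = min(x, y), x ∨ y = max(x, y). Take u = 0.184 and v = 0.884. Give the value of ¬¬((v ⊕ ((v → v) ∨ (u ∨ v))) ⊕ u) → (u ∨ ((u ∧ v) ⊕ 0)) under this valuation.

v → v = min(1, 1 − 0.884 + 0.884) = min(1, 1.000) = 1.000
u ∨ v = max(0.184, 0.884) = 0.884
(v → v) ∨ (u ∨ v) = max(1.000, 0.884) = 1.000
v ⊕ ((v → v) ∨ (u ∨ v)) = min(1, 0.884 + 1.000) = min(1, 1.884) = 1.000
(v ⊕ ((v → v) ∨ (u ∨ v))) ⊕ u = min(1, 1.000 + 0.184) = min(1, 1.184) = 1.000
¬((v ⊕ ((v → v) ∨ (u ∨ v))) ⊕ u) = 1 − 1.000 = 0.000
¬¬((v ⊕ ((v → v) ∨ (u ∨ v))) ⊕ u) = 1 − 0.000 = 1.000
u ∧ v = min(0.184, 0.884) = 0.184
(u ∧ v) ⊕ 0 = min(1, 0.184 + 0.000) = min(1, 0.184) = 0.184
u ∨ ((u ∧ v) ⊕ 0) = max(0.184, 0.184) = 0.184
¬¬((v ⊕ ((v → v) ∨ (u ∨ v))) ⊕ u) → (u ∨ ((u ∧ v) ⊕ 0)) = min(1, 1 − 1.000 + 0.184) = min(1, 0.184) = 0.184

0.184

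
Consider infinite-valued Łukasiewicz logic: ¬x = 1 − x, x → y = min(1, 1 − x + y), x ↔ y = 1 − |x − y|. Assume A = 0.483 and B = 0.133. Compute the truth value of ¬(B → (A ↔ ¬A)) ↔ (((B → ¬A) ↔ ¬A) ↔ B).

¬A = 1 − 0.483 = 0.517
A ↔ ¬A = 1 − |0.483 − 0.517| = 1 − 0.034 = 0.966
B → (A ↔ ¬A) = min(1, 1 − 0.133 + 0.966) = min(1, 1.833) = 1.000
¬(B → (A ↔ ¬A)) = 1 − 1.000 = 0.000
B → ¬A = min(1, 1 − 0.133 + 0.517) = min(1, 1.384) = 1.000
(B → ¬A) ↔ ¬A = 1 − |1.000 − 0.517| = 1 − 0.483 = 0.517
((B → ¬A) ↔ ¬A) ↔ B = 1 − |0.517 − 0.133| = 1 − 0.384 = 0.616
¬(B → (A ↔ ¬A)) ↔ (((B → ¬A) ↔ ¬A) ↔ B) = 1 − |0.000 − 0.616| = 1 − 0.616 = 0.384

0.384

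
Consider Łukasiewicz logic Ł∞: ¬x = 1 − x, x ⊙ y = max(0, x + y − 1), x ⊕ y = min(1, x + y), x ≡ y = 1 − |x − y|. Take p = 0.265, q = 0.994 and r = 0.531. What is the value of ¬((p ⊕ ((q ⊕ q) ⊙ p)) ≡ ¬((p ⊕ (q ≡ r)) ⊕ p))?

q ⊕ q = min(1, 0.994 + 0.994) = min(1, 1.988) = 1.000
(q ⊕ q) ⊙ p = max(0, 1.000 + 0.265 − 1) = max(0, 0.265) = 0.265
p ⊕ ((q ⊕ q) ⊙ p) = min(1, 0.265 + 0.265) = min(1, 0.530) = 0.530
q ≡ r = 1 − |0.994 − 0.531| = 1 − 0.463 = 0.537
p ⊕ (q ≡ r) = min(1, 0.265 + 0.537) = min(1, 0.802) = 0.802
(p ⊕ (q ≡ r)) ⊕ p = min(1, 0.802 + 0.265) = min(1, 1.067) = 1.000
¬((p ⊕ (q ≡ r)) ⊕ p) = 1 − 1.000 = 0.000
(p ⊕ ((q ⊕ q) ⊙ p)) ≡ ¬((p ⊕ (q ≡ r)) ⊕ p) = 1 − |0.530 − 0.000| = 1 − 0.530 = 0.470
¬((p ⊕ ((q ⊕ q) ⊙ p)) ≡ ¬((p ⊕ (q ≡ r)) ⊕ p)) = 1 − 0.470 = 0.530

0.530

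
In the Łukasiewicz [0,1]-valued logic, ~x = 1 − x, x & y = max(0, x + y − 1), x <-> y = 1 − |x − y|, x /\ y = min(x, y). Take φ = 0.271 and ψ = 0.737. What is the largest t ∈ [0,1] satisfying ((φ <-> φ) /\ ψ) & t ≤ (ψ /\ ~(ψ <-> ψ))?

φ <-> φ = 1 − |0.271 − 0.271| = 1 − 0.000 = 1.000
(φ <-> φ) /\ ψ = min(1.000, 0.737) = 0.737
So the left factor is (φ <-> φ) /\ ψ = 0.737.
ψ <-> ψ = 1 − |0.737 − 0.737| = 1 − 0.000 = 1.000
~(ψ <-> ψ) = 1 − 1.000 = 0.000
ψ /\ ~(ψ <-> ψ) = min(0.737, 0.000) = 0.000
So the right-hand bound is ψ /\ ~(ψ <-> ψ) = 0.000.
The residuum of the Łukasiewicz t-norm gives the supremum: min(1, 1 − 0.737 + 0.000).
1 − 0.737 + 0.000 = 0.263, so t = min(1, 0.263) = 0.263.
Check: 0.737 & 0.263 = max(0, 0.000) = 0.000 ≤ 0.000.

0.263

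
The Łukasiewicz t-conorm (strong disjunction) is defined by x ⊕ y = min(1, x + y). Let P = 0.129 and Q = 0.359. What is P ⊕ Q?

P ⊕ Q = min(1, 0.129 + 0.359) = min(1, 0.488) = 0.488
For comparison, the Gödel t-conorm max(x, y) would give 0.359.

0.488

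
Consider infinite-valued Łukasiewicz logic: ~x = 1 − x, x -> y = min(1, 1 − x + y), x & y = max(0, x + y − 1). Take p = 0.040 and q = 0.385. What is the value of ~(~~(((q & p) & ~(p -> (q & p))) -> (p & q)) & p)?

0.960

q & p = max(0, 0.385 + 0.040 − 1) = max(0, -0.575) = 0.000
p -> (q & p) = min(1, 1 − 0.040 + 0.000) = min(1, 0.960) = 0.960
~(p -> (q & p)) = 1 − 0.960 = 0.040
(q & p) & ~(p -> (q & p)) = max(0, 0.000 + 0.040 − 1) = max(0, -0.960) = 0.000
p & q = max(0, 0.040 + 0.385 − 1) = max(0, -0.575) = 0.000
((q & p) & ~(p -> (q & p))) -> (p & q) = min(1, 1 − 0.000 + 0.000) = min(1, 1.000) = 1.000
~(((q & p) & ~(p -> (q & p))) -> (p & q)) = 1 − 1.000 = 0.000
~~(((q & p) & ~(p -> (q & p))) -> (p & q)) = 1 − 0.000 = 1.000
~~(((q & p) & ~(p -> (q & p))) -> (p & q)) & p = max(0, 1.000 + 0.040 − 1) = max(0, 0.040) = 0.040
~(~~(((q & p) & ~(p -> (q & p))) -> (p & q)) & p) = 1 − 0.040 = 0.960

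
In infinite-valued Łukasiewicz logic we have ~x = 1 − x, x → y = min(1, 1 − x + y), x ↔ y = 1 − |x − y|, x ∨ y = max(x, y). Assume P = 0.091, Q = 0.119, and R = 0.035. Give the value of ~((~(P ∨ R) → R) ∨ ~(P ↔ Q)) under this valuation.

P ∨ R = max(0.091, 0.035) = 0.091
~(P ∨ R) = 1 − 0.091 = 0.909
~(P ∨ R) → R = min(1, 1 − 0.909 + 0.035) = min(1, 0.126) = 0.126
P ↔ Q = 1 − |0.091 − 0.119| = 1 − 0.028 = 0.972
~(P ↔ Q) = 1 − 0.972 = 0.028
(~(P ∨ R) → R) ∨ ~(P ↔ Q) = max(0.126, 0.028) = 0.126
~((~(P ∨ R) → R) ∨ ~(P ↔ Q)) = 1 − 0.126 = 0.874

0.874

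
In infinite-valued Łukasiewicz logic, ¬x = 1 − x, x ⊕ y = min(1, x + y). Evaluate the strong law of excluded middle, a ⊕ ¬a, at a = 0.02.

1.00

¬a = 1 − 0.02 = 0.98
a ⊕ ¬a = min(1, 0.02 + 0.98) = min(1, 1.00) = 1.00
(As expected: always 1 in Ł∞ since a ⊕ (1−a) = 1.)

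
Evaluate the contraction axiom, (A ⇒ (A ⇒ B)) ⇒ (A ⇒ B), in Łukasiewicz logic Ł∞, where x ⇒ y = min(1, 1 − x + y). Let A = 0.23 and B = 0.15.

0.92

A ⇒ B = min(1, 1 − 0.23 + 0.15) = min(1, 0.92) = 0.92
A ⇒ (A ⇒ B) = min(1, 1 − 0.23 + 0.92) = min(1, 1.69) = 1.00
(A ⇒ (A ⇒ B)) ⇒ (A ⇒ B) = min(1, 1 − 1.00 + 0.92) = min(1, 0.92) = 0.92
(The value 0.92 < 1 shows this instance is not satisfied; fails in Ł∞ (the t-norm is not idempotent).)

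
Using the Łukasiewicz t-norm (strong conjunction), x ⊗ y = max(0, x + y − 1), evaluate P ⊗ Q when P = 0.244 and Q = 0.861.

0.105

P ⊗ Q = max(0, 0.244 + 0.861 − 1) = max(0, 0.105) = 0.105
For comparison, the Gödel (minimum) t-norm min(x, y) would give 0.244.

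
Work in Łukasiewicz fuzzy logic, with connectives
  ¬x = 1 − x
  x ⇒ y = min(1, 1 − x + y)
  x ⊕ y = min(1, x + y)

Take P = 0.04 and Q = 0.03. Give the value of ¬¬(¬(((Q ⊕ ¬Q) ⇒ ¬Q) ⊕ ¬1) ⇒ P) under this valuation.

1.00

¬Q = 1 − 0.03 = 0.97
Q ⊕ ¬Q = min(1, 0.03 + 0.97) = min(1, 1.00) = 1.00
(Q ⊕ ¬Q) ⇒ ¬Q = min(1, 1 − 1.00 + 0.97) = min(1, 0.97) = 0.97
¬1 = 1 − 1.00 = 0.00
((Q ⊕ ¬Q) ⇒ ¬Q) ⊕ ¬1 = min(1, 0.97 + 0.00) = min(1, 0.97) = 0.97
¬(((Q ⊕ ¬Q) ⇒ ¬Q) ⊕ ¬1) = 1 − 0.97 = 0.03
¬(((Q ⊕ ¬Q) ⇒ ¬Q) ⊕ ¬1) ⇒ P = min(1, 1 − 0.03 + 0.04) = min(1, 1.01) = 1.00
¬(¬(((Q ⊕ ¬Q) ⇒ ¬Q) ⊕ ¬1) ⇒ P) = 1 − 1.00 = 0.00
¬¬(¬(((Q ⊕ ¬Q) ⇒ ¬Q) ⊕ ¬1) ⇒ P) = 1 − 0.00 = 1.00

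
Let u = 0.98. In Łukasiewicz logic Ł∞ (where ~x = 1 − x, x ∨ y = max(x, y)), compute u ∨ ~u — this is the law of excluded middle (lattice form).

~u = 1 − 0.98 = 0.02
u ∨ ~u = max(0.98, 0.02) = 0.98
(The value 0.98 < 1 shows this instance is not satisfied; not a Ł∞-tautology — its value is max(a, 1−a).)

0.98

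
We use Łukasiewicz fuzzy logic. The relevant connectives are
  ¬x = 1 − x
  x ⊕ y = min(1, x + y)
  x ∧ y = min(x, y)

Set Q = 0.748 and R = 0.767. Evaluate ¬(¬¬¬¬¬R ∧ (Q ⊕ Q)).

0.767

¬R = 1 − 0.767 = 0.233
¬¬R = 1 − 0.233 = 0.767
¬¬¬R = 1 − 0.767 = 0.233
¬¬¬¬R = 1 − 0.233 = 0.767
¬¬¬¬¬R = 1 − 0.767 = 0.233
Q ⊕ Q = min(1, 0.748 + 0.748) = min(1, 1.496) = 1.000
¬¬¬¬¬R ∧ (Q ⊕ Q) = min(0.233, 1.000) = 0.233
¬(¬¬¬¬¬R ∧ (Q ⊕ Q)) = 1 − 0.233 = 0.767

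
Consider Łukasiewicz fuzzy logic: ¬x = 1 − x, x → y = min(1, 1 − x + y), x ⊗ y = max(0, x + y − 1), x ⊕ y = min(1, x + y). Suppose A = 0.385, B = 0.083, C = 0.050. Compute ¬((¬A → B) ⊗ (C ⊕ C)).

1.000

¬A = 1 − 0.385 = 0.615
¬A → B = min(1, 1 − 0.615 + 0.083) = min(1, 0.468) = 0.468
C ⊕ C = min(1, 0.050 + 0.050) = min(1, 0.100) = 0.100
(¬A → B) ⊗ (C ⊕ C) = max(0, 0.468 + 0.100 − 1) = max(0, -0.432) = 0.000
¬((¬A → B) ⊗ (C ⊕ C)) = 1 − 0.000 = 1.000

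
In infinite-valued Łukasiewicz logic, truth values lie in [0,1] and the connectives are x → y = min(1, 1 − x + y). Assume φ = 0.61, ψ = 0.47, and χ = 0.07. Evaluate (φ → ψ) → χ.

φ → ψ = min(1, 1 − 0.61 + 0.47) = min(1, 0.86) = 0.86
(φ → ψ) → χ = min(1, 1 − 0.86 + 0.07) = min(1, 0.21) = 0.21

0.21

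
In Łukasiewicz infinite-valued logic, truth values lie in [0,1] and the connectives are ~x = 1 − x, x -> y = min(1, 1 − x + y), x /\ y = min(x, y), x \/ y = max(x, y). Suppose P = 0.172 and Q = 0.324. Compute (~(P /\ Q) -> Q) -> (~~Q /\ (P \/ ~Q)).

0.828

P /\ Q = min(0.172, 0.324) = 0.172
~(P /\ Q) = 1 − 0.172 = 0.828
~(P /\ Q) -> Q = min(1, 1 − 0.828 + 0.324) = min(1, 0.496) = 0.496
~Q = 1 − 0.324 = 0.676
~~Q = 1 − 0.676 = 0.324
P \/ ~Q = max(0.172, 0.676) = 0.676
~~Q /\ (P \/ ~Q) = min(0.324, 0.676) = 0.324
(~(P /\ Q) -> Q) -> (~~Q /\ (P \/ ~Q)) = min(1, 1 − 0.496 + 0.324) = min(1, 0.828) = 0.828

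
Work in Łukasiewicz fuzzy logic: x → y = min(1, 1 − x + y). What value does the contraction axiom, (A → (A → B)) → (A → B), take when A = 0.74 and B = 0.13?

A → B = min(1, 1 − 0.74 + 0.13) = min(1, 0.39) = 0.39
A → (A → B) = min(1, 1 − 0.74 + 0.39) = min(1, 0.65) = 0.65
(A → (A → B)) → (A → B) = min(1, 1 − 0.65 + 0.39) = min(1, 0.74) = 0.74
(The value 0.74 < 1 shows this instance is not satisfied; fails in Ł∞ (the t-norm is not idempotent).)

0.74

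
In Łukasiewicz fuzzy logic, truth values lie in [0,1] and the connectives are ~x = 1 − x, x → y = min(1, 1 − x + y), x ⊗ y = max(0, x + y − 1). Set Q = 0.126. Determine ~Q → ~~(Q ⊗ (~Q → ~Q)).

0.252

~Q = 1 − 0.126 = 0.874
~Q → ~Q = min(1, 1 − 0.874 + 0.874) = min(1, 1.000) = 1.000
Q ⊗ (~Q → ~Q) = max(0, 0.126 + 1.000 − 1) = max(0, 0.126) = 0.126
~(Q ⊗ (~Q → ~Q)) = 1 − 0.126 = 0.874
~~(Q ⊗ (~Q → ~Q)) = 1 − 0.874 = 0.126
~Q → ~~(Q ⊗ (~Q → ~Q)) = min(1, 1 − 0.874 + 0.126) = min(1, 0.252) = 0.252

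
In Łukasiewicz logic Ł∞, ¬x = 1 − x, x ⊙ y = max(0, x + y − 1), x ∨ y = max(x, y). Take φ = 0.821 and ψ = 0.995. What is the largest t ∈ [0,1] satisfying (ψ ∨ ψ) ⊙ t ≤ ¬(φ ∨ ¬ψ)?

0.184

ψ ∨ ψ = max(0.995, 0.995) = 0.995
So the left factor is ψ ∨ ψ = 0.995.
¬ψ = 1 − 0.995 = 0.005
φ ∨ ¬ψ = max(0.821, 0.005) = 0.821
¬(φ ∨ ¬ψ) = 1 − 0.821 = 0.179
So the right-hand bound is ¬(φ ∨ ¬ψ) = 0.179.
The residuum of the Łukasiewicz t-norm gives the supremum: min(1, 1 − 0.995 + 0.179).
1 − 0.995 + 0.179 = 0.184, so t = min(1, 0.184) = 0.184.
Check: 0.995 ⊙ 0.184 = max(0, 0.179) = 0.179 ≤ 0.179.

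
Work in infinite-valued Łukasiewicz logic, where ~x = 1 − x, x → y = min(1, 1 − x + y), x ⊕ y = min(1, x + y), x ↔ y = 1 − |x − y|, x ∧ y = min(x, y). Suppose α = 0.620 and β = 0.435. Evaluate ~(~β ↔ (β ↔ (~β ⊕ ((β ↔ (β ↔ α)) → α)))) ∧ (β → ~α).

~β = 1 − 0.435 = 0.565
β ↔ α = 1 − |0.435 − 0.620| = 1 − 0.185 = 0.815
β ↔ (β ↔ α) = 1 − |0.435 − 0.815| = 1 − 0.380 = 0.620
(β ↔ (β ↔ α)) → α = min(1, 1 − 0.620 + 0.620) = min(1, 1.000) = 1.000
~β ⊕ ((β ↔ (β ↔ α)) → α) = min(1, 0.565 + 1.000) = min(1, 1.565) = 1.000
β ↔ (~β ⊕ ((β ↔ (β ↔ α)) → α)) = 1 − |0.435 − 1.000| = 1 − 0.565 = 0.435
~β ↔ (β ↔ (~β ⊕ ((β ↔ (β ↔ α)) → α))) = 1 − |0.565 − 0.435| = 1 − 0.130 = 0.870
~(~β ↔ (β ↔ (~β ⊕ ((β ↔ (β ↔ α)) → α)))) = 1 − 0.870 = 0.130
~α = 1 − 0.620 = 0.380
β → ~α = min(1, 1 − 0.435 + 0.380) = min(1, 0.945) = 0.945
~(~β ↔ (β ↔ (~β ⊕ ((β ↔ (β ↔ α)) → α)))) ∧ (β → ~α) = min(0.130, 0.945) = 0.130

0.130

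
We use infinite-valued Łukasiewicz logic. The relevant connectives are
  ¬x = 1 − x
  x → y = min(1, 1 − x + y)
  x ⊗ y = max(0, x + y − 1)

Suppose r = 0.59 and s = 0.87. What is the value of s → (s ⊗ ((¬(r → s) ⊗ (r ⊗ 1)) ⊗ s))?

r → s = min(1, 1 − 0.59 + 0.87) = min(1, 1.28) = 1.00
¬(r → s) = 1 − 1.00 = 0.00
r ⊗ 1 = max(0, 0.59 + 1.00 − 1) = max(0, 0.59) = 0.59
¬(r → s) ⊗ (r ⊗ 1) = max(0, 0.00 + 0.59 − 1) = max(0, -0.41) = 0.00
(¬(r → s) ⊗ (r ⊗ 1)) ⊗ s = max(0, 0.00 + 0.87 − 1) = max(0, -0.13) = 0.00
s ⊗ ((¬(r → s) ⊗ (r ⊗ 1)) ⊗ s) = max(0, 0.87 + 0.00 − 1) = max(0, -0.13) = 0.00
s → (s ⊗ ((¬(r → s) ⊗ (r ⊗ 1)) ⊗ s)) = min(1, 1 − 0.87 + 0.00) = min(1, 0.13) = 0.13

0.13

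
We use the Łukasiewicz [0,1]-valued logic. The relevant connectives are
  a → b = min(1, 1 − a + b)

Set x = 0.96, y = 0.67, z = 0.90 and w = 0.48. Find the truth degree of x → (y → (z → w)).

z → w = min(1, 1 − 0.90 + 0.48) = min(1, 0.58) = 0.58
y → (z → w) = min(1, 1 − 0.67 + 0.58) = min(1, 0.91) = 0.91
x → (y → (z → w)) = min(1, 1 − 0.96 + 0.91) = min(1, 0.95) = 0.95

0.95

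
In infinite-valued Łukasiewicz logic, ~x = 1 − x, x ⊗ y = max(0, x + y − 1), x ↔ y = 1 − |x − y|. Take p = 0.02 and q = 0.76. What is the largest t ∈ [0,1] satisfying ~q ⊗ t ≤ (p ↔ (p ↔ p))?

~q = 1 − 0.76 = 0.24
So the left factor is ~q = 0.24.
p ↔ p = 1 − |0.02 − 0.02| = 1 − 0.00 = 1.00
p ↔ (p ↔ p) = 1 − |0.02 − 1.00| = 1 − 0.98 = 0.02
So the right-hand bound is p ↔ (p ↔ p) = 0.02.
The residuum of the Łukasiewicz t-norm gives the supremum: min(1, 1 − 0.24 + 0.02).
1 − 0.24 + 0.02 = 0.78, so t = min(1, 0.78) = 0.78.
Check: 0.24 ⊗ 0.78 = max(0, 0.02) = 0.02 ≤ 0.02.

0.78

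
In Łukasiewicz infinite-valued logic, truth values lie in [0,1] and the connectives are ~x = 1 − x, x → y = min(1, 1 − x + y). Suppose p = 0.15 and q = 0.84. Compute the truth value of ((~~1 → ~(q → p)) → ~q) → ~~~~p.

~1 = 1 − 1.00 = 0.00
~~1 = 1 − 0.00 = 1.00
q → p = min(1, 1 − 0.84 + 0.15) = min(1, 0.31) = 0.31
~(q → p) = 1 − 0.31 = 0.69
~~1 → ~(q → p) = min(1, 1 − 1.00 + 0.69) = min(1, 0.69) = 0.69
~q = 1 − 0.84 = 0.16
(~~1 → ~(q → p)) → ~q = min(1, 1 − 0.69 + 0.16) = min(1, 0.47) = 0.47
~p = 1 − 0.15 = 0.85
~~p = 1 − 0.85 = 0.15
~~~p = 1 − 0.15 = 0.85
~~~~p = 1 − 0.85 = 0.15
((~~1 → ~(q → p)) → ~q) → ~~~~p = min(1, 1 − 0.47 + 0.15) = min(1, 0.68) = 0.68

0.68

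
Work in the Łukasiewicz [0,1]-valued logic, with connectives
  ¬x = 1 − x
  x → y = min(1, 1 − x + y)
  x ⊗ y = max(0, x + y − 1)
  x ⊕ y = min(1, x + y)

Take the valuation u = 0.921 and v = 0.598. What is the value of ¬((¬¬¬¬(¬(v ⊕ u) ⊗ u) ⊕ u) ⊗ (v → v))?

v ⊕ u = min(1, 0.598 + 0.921) = min(1, 1.519) = 1.000
¬(v ⊕ u) = 1 − 1.000 = 0.000
¬(v ⊕ u) ⊗ u = max(0, 0.000 + 0.921 − 1) = max(0, -0.079) = 0.000
¬(¬(v ⊕ u) ⊗ u) = 1 − 0.000 = 1.000
¬¬(¬(v ⊕ u) ⊗ u) = 1 − 1.000 = 0.000
¬¬¬(¬(v ⊕ u) ⊗ u) = 1 − 0.000 = 1.000
¬¬¬¬(¬(v ⊕ u) ⊗ u) = 1 − 1.000 = 0.000
¬¬¬¬(¬(v ⊕ u) ⊗ u) ⊕ u = min(1, 0.000 + 0.921) = min(1, 0.921) = 0.921
v → v = min(1, 1 − 0.598 + 0.598) = min(1, 1.000) = 1.000
(¬¬¬¬(¬(v ⊕ u) ⊗ u) ⊕ u) ⊗ (v → v) = max(0, 0.921 + 1.000 − 1) = max(0, 0.921) = 0.921
¬((¬¬¬¬(¬(v ⊕ u) ⊗ u) ⊕ u) ⊗ (v → v)) = 1 − 0.921 = 0.079

0.079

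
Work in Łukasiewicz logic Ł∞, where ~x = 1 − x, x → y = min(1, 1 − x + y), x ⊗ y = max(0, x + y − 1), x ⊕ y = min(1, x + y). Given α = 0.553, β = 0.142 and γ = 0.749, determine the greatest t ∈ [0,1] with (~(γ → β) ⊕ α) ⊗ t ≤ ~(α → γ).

γ → β = min(1, 1 − 0.749 + 0.142) = min(1, 0.393) = 0.393
~(γ → β) = 1 − 0.393 = 0.607
~(γ → β) ⊕ α = min(1, 0.607 + 0.553) = min(1, 1.160) = 1.000
So the left factor is ~(γ → β) ⊕ α = 1.000.
α → γ = min(1, 1 − 0.553 + 0.749) = min(1, 1.196) = 1.000
~(α → γ) = 1 − 1.000 = 0.000
So the right-hand bound is ~(α → γ) = 0.000.
The residuum of the Łukasiewicz t-norm gives the supremum: min(1, 1 − 1.000 + 0.000).
1 − 1.000 + 0.000 = 0.000, so t = min(1, 0.000) = 0.000.
Check: 1.000 ⊗ 0.000 = max(0, 0.000) = 0.000 ≤ 0.000.

0.000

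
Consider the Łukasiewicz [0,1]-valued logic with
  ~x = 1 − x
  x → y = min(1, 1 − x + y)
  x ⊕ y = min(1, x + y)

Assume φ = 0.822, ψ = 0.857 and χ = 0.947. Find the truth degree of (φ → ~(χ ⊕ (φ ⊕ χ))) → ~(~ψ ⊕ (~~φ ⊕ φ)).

φ ⊕ χ = min(1, 0.822 + 0.947) = min(1, 1.769) = 1.000
χ ⊕ (φ ⊕ χ) = min(1, 0.947 + 1.000) = min(1, 1.947) = 1.000
~(χ ⊕ (φ ⊕ χ)) = 1 − 1.000 = 0.000
φ → ~(χ ⊕ (φ ⊕ χ)) = min(1, 1 − 0.822 + 0.000) = min(1, 0.178) = 0.178
~ψ = 1 − 0.857 = 0.143
~φ = 1 − 0.822 = 0.178
~~φ = 1 − 0.178 = 0.822
~~φ ⊕ φ = min(1, 0.822 + 0.822) = min(1, 1.644) = 1.000
~ψ ⊕ (~~φ ⊕ φ) = min(1, 0.143 + 1.000) = min(1, 1.143) = 1.000
~(~ψ ⊕ (~~φ ⊕ φ)) = 1 − 1.000 = 0.000
(φ → ~(χ ⊕ (φ ⊕ χ))) → ~(~ψ ⊕ (~~φ ⊕ φ)) = min(1, 1 − 0.178 + 0.000) = min(1, 0.822) = 0.822

0.822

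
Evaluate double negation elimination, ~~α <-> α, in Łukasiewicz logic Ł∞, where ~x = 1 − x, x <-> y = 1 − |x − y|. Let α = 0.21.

~α = 1 − 0.21 = 0.79
~~α = 1 − 0.79 = 0.21
~~α <-> α = 1 − |0.21 − 0.21| = 1 − 0.00 = 1.00
(As expected: always 1 in Ł∞ since negation is involutive.)

1.00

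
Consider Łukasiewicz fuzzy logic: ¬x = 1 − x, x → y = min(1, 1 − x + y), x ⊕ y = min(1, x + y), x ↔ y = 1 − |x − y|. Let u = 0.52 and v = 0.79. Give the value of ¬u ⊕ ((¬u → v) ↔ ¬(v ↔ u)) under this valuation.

0.75

¬u = 1 − 0.52 = 0.48
¬u → v = min(1, 1 − 0.48 + 0.79) = min(1, 1.31) = 1.00
v ↔ u = 1 − |0.79 − 0.52| = 1 − 0.27 = 0.73
¬(v ↔ u) = 1 − 0.73 = 0.27
(¬u → v) ↔ ¬(v ↔ u) = 1 − |1.00 − 0.27| = 1 − 0.73 = 0.27
¬u ⊕ ((¬u → v) ↔ ¬(v ↔ u)) = min(1, 0.48 + 0.27) = min(1, 0.75) = 0.75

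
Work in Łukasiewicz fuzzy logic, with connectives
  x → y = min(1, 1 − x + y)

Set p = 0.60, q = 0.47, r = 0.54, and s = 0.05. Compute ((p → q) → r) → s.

0.38

p → q = min(1, 1 − 0.60 + 0.47) = min(1, 0.87) = 0.87
(p → q) → r = min(1, 1 − 0.87 + 0.54) = min(1, 0.67) = 0.67
((p → q) → r) → s = min(1, 1 − 0.67 + 0.05) = min(1, 0.38) = 0.38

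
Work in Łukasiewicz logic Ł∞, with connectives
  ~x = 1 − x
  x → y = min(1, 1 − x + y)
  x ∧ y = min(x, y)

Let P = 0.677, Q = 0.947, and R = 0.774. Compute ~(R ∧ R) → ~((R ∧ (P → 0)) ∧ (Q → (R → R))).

1.000

R ∧ R = min(0.774, 0.774) = 0.774
~(R ∧ R) = 1 − 0.774 = 0.226
P → 0 = min(1, 1 − 0.677 + 0.000) = min(1, 0.323) = 0.323
R ∧ (P → 0) = min(0.774, 0.323) = 0.323
R → R = min(1, 1 − 0.774 + 0.774) = min(1, 1.000) = 1.000
Q → (R → R) = min(1, 1 − 0.947 + 1.000) = min(1, 1.053) = 1.000
(R ∧ (P → 0)) ∧ (Q → (R → R)) = min(0.323, 1.000) = 0.323
~((R ∧ (P → 0)) ∧ (Q → (R → R))) = 1 − 0.323 = 0.677
~(R ∧ R) → ~((R ∧ (P → 0)) ∧ (Q → (R → R))) = min(1, 1 − 0.226 + 0.677) = min(1, 1.451) = 1.000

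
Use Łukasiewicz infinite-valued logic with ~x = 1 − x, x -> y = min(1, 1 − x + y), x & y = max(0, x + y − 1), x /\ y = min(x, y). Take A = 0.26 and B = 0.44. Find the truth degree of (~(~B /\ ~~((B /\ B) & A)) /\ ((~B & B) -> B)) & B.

~B = 1 − 0.44 = 0.56
B /\ B = min(0.44, 0.44) = 0.44
(B /\ B) & A = max(0, 0.44 + 0.26 − 1) = max(0, -0.30) = 0.00
~((B /\ B) & A) = 1 − 0.00 = 1.00
~~((B /\ B) & A) = 1 − 1.00 = 0.00
~B /\ ~~((B /\ B) & A) = min(0.56, 0.00) = 0.00
~(~B /\ ~~((B /\ B) & A)) = 1 − 0.00 = 1.00
~B & B = max(0, 0.56 + 0.44 − 1) = max(0, 0.00) = 0.00
(~B & B) -> B = min(1, 1 − 0.00 + 0.44) = min(1, 1.44) = 1.00
~(~B /\ ~~((B /\ B) & A)) /\ ((~B & B) -> B) = min(1.00, 1.00) = 1.00
(~(~B /\ ~~((B /\ B) & A)) /\ ((~B & B) -> B)) & B = max(0, 1.00 + 0.44 − 1) = max(0, 0.44) = 0.44

0.44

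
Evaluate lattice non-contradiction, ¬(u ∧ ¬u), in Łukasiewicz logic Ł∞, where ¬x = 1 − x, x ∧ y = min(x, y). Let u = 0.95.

¬u = 1 − 0.95 = 0.05
u ∧ ¬u = min(0.95, 0.05) = 0.05
¬(u ∧ ¬u) = 1 − 0.05 = 0.95
(The value 0.95 < 1 shows this instance is not satisfied; not a Ł∞-tautology — its value is 1 − min(a, 1−a).)

0.95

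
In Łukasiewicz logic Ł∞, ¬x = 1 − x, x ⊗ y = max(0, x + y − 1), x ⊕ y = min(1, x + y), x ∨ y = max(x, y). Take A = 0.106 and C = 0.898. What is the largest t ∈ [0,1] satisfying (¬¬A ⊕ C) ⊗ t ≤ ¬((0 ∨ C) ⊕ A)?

¬A = 1 − 0.106 = 0.894
¬¬A = 1 − 0.894 = 0.106
¬¬A ⊕ C = min(1, 0.106 + 0.898) = min(1, 1.004) = 1.000
So the left factor is ¬¬A ⊕ C = 1.000.
0 ∨ C = max(0.000, 0.898) = 0.898
(0 ∨ C) ⊕ A = min(1, 0.898 + 0.106) = min(1, 1.004) = 1.000
¬((0 ∨ C) ⊕ A) = 1 − 1.000 = 0.000
So the right-hand bound is ¬((0 ∨ C) ⊕ A) = 0.000.
The residuum of the Łukasiewicz t-norm gives the supremum: min(1, 1 − 1.000 + 0.000).
1 − 1.000 + 0.000 = 0.000, so t = min(1, 0.000) = 0.000.
Check: 1.000 ⊗ 0.000 = max(0, 0.000) = 0.000 ≤ 0.000.

0.000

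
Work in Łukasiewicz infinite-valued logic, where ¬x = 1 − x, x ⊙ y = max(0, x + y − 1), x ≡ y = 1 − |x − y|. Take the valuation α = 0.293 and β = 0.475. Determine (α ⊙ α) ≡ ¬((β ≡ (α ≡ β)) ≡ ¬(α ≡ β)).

0.525

α ⊙ α = max(0, 0.293 + 0.293 − 1) = max(0, -0.414) = 0.000
α ≡ β = 1 − |0.293 − 0.475| = 1 − 0.182 = 0.818
β ≡ (α ≡ β) = 1 − |0.475 − 0.818| = 1 − 0.343 = 0.657
¬(α ≡ β) = 1 − 0.818 = 0.182
(β ≡ (α ≡ β)) ≡ ¬(α ≡ β) = 1 − |0.657 − 0.182| = 1 − 0.475 = 0.525
¬((β ≡ (α ≡ β)) ≡ ¬(α ≡ β)) = 1 − 0.525 = 0.475
(α ⊙ α) ≡ ¬((β ≡ (α ≡ β)) ≡ ¬(α ≡ β)) = 1 − |0.000 − 0.475| = 1 − 0.475 = 0.525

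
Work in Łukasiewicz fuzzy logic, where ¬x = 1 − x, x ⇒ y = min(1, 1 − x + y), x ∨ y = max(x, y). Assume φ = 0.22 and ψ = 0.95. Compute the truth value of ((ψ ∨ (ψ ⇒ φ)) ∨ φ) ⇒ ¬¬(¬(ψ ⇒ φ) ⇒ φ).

0.54

ψ ⇒ φ = min(1, 1 − 0.95 + 0.22) = min(1, 0.27) = 0.27
ψ ∨ (ψ ⇒ φ) = max(0.95, 0.27) = 0.95
(ψ ∨ (ψ ⇒ φ)) ∨ φ = max(0.95, 0.22) = 0.95
¬(ψ ⇒ φ) = 1 − 0.27 = 0.73
¬(ψ ⇒ φ) ⇒ φ = min(1, 1 − 0.73 + 0.22) = min(1, 0.49) = 0.49
¬(¬(ψ ⇒ φ) ⇒ φ) = 1 − 0.49 = 0.51
¬¬(¬(ψ ⇒ φ) ⇒ φ) = 1 − 0.51 = 0.49
((ψ ∨ (ψ ⇒ φ)) ∨ φ) ⇒ ¬¬(¬(ψ ⇒ φ) ⇒ φ) = min(1, 1 − 0.95 + 0.49) = min(1, 0.54) = 0.54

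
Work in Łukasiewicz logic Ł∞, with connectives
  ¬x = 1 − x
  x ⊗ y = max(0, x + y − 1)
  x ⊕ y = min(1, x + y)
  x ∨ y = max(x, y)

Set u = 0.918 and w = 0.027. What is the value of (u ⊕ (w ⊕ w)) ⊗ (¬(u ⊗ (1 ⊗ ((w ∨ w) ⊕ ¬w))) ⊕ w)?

w ⊕ w = min(1, 0.027 + 0.027) = min(1, 0.054) = 0.054
u ⊕ (w ⊕ w) = min(1, 0.918 + 0.054) = min(1, 0.972) = 0.972
w ∨ w = max(0.027, 0.027) = 0.027
¬w = 1 − 0.027 = 0.973
(w ∨ w) ⊕ ¬w = min(1, 0.027 + 0.973) = min(1, 1.000) = 1.000
1 ⊗ ((w ∨ w) ⊕ ¬w) = max(0, 1.000 + 1.000 − 1) = max(0, 1.000) = 1.000
u ⊗ (1 ⊗ ((w ∨ w) ⊕ ¬w)) = max(0, 0.918 + 1.000 − 1) = max(0, 0.918) = 0.918
¬(u ⊗ (1 ⊗ ((w ∨ w) ⊕ ¬w))) = 1 − 0.918 = 0.082
¬(u ⊗ (1 ⊗ ((w ∨ w) ⊕ ¬w))) ⊕ w = min(1, 0.082 + 0.027) = min(1, 0.109) = 0.109
(u ⊕ (w ⊕ w)) ⊗ (¬(u ⊗ (1 ⊗ ((w ∨ w) ⊕ ¬w))) ⊕ w) = max(0, 0.972 + 0.109 − 1) = max(0, 0.081) = 0.081

0.081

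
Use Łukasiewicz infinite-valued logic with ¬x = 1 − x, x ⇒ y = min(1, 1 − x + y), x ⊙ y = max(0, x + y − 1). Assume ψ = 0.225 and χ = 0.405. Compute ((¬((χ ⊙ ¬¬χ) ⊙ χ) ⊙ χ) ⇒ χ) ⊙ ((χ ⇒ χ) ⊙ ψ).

0.225

¬χ = 1 − 0.405 = 0.595
¬¬χ = 1 − 0.595 = 0.405
χ ⊙ ¬¬χ = max(0, 0.405 + 0.405 − 1) = max(0, -0.190) = 0.000
(χ ⊙ ¬¬χ) ⊙ χ = max(0, 0.000 + 0.405 − 1) = max(0, -0.595) = 0.000
¬((χ ⊙ ¬¬χ) ⊙ χ) = 1 − 0.000 = 1.000
¬((χ ⊙ ¬¬χ) ⊙ χ) ⊙ χ = max(0, 1.000 + 0.405 − 1) = max(0, 0.405) = 0.405
(¬((χ ⊙ ¬¬χ) ⊙ χ) ⊙ χ) ⇒ χ = min(1, 1 − 0.405 + 0.405) = min(1, 1.000) = 1.000
χ ⇒ χ = min(1, 1 − 0.405 + 0.405) = min(1, 1.000) = 1.000
(χ ⇒ χ) ⊙ ψ = max(0, 1.000 + 0.225 − 1) = max(0, 0.225) = 0.225
((¬((χ ⊙ ¬¬χ) ⊙ χ) ⊙ χ) ⇒ χ) ⊙ ((χ ⇒ χ) ⊙ ψ) = max(0, 1.000 + 0.225 − 1) = max(0, 0.225) = 0.225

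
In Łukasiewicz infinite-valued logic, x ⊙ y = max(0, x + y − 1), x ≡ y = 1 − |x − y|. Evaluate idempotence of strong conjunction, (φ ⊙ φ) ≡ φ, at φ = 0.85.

0.85

φ ⊙ φ = max(0, 0.85 + 0.85 − 1) = max(0, 0.70) = 0.70
(φ ⊙ φ) ≡ φ = 1 − |0.70 − 0.85| = 1 − 0.15 = 0.85
(The value 0.85 < 1 shows this instance is not satisfied; fails in Ł∞ since a ⊗ a = max(0, 2a−1) ≠ a in general.)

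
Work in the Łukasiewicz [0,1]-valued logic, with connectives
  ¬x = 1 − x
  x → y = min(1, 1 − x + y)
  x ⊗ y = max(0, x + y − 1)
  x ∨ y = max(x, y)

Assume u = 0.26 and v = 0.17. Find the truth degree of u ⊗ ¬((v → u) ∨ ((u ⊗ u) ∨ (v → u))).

0.00

v → u = min(1, 1 − 0.17 + 0.26) = min(1, 1.09) = 1.00
u ⊗ u = max(0, 0.26 + 0.26 − 1) = max(0, -0.48) = 0.00
(u ⊗ u) ∨ (v → u) = max(0.00, 1.00) = 1.00
(v → u) ∨ ((u ⊗ u) ∨ (v → u)) = max(1.00, 1.00) = 1.00
¬((v → u) ∨ ((u ⊗ u) ∨ (v → u))) = 1 − 1.00 = 0.00
u ⊗ ¬((v → u) ∨ ((u ⊗ u) ∨ (v → u))) = max(0, 0.26 + 0.00 − 1) = max(0, -0.74) = 0.00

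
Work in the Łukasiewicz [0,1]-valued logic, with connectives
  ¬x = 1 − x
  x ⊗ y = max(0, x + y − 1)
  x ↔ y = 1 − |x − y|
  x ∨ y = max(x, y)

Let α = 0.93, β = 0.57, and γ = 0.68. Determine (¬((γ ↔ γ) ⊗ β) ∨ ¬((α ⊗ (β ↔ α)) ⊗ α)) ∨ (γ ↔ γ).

1.00

γ ↔ γ = 1 − |0.68 − 0.68| = 1 − 0.00 = 1.00
(γ ↔ γ) ⊗ β = max(0, 1.00 + 0.57 − 1) = max(0, 0.57) = 0.57
¬((γ ↔ γ) ⊗ β) = 1 − 0.57 = 0.43
β ↔ α = 1 − |0.57 − 0.93| = 1 − 0.36 = 0.64
α ⊗ (β ↔ α) = max(0, 0.93 + 0.64 − 1) = max(0, 0.57) = 0.57
(α ⊗ (β ↔ α)) ⊗ α = max(0, 0.57 + 0.93 − 1) = max(0, 0.50) = 0.50
¬((α ⊗ (β ↔ α)) ⊗ α) = 1 − 0.50 = 0.50
¬((γ ↔ γ) ⊗ β) ∨ ¬((α ⊗ (β ↔ α)) ⊗ α) = max(0.43, 0.50) = 0.50
(¬((γ ↔ γ) ⊗ β) ∨ ¬((α ⊗ (β ↔ α)) ⊗ α)) ∨ (γ ↔ γ) = max(0.50, 1.00) = 1.00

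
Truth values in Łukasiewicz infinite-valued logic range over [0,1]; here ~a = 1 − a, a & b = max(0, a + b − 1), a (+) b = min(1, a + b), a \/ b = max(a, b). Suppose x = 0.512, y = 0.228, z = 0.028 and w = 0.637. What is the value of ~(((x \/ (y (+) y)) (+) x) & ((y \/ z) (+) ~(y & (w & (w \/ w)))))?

y (+) y = min(1, 0.228 + 0.228) = min(1, 0.456) = 0.456
x \/ (y (+) y) = max(0.512, 0.456) = 0.512
(x \/ (y (+) y)) (+) x = min(1, 0.512 + 0.512) = min(1, 1.024) = 1.000
y \/ z = max(0.228, 0.028) = 0.228
w \/ w = max(0.637, 0.637) = 0.637
w & (w \/ w) = max(0, 0.637 + 0.637 − 1) = max(0, 0.274) = 0.274
y & (w & (w \/ w)) = max(0, 0.228 + 0.274 − 1) = max(0, -0.498) = 0.000
~(y & (w & (w \/ w))) = 1 − 0.000 = 1.000
(y \/ z) (+) ~(y & (w & (w \/ w))) = min(1, 0.228 + 1.000) = min(1, 1.228) = 1.000
((x \/ (y (+) y)) (+) x) & ((y \/ z) (+) ~(y & (w & (w \/ w)))) = max(0, 1.000 + 1.000 − 1) = max(0, 1.000) = 1.000
~(((x \/ (y (+) y)) (+) x) & ((y \/ z) (+) ~(y & (w & (w \/ w))))) = 1 − 1.000 = 0.000

0.000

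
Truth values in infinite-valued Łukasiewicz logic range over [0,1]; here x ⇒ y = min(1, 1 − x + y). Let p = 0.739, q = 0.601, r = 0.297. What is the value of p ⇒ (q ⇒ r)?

q ⇒ r = min(1, 1 − 0.601 + 0.297) = min(1, 0.696) = 0.696
p ⇒ (q ⇒ r) = min(1, 1 − 0.739 + 0.696) = min(1, 0.957) = 0.957

0.957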